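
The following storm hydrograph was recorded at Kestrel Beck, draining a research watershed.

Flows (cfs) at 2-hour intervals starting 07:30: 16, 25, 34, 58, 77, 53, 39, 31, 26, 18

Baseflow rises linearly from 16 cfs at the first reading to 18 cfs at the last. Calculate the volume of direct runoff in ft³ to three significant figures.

Direct-runoff ordinates (Q − Q_b): 0.00, 8.78, 17.56, 41.33, 60.11, 35.89, 21.67, 13.44, 8.22, 0.00 cfs.
ΣQ_DR = 207.0 cfs.
With Δt = 2 h = 7200 s, V = ΣQ_DR · Δt = 207.0 × 7200 = 1.49 × 10^6 ft³.

V ≈ 1.49 × 10^6 ft³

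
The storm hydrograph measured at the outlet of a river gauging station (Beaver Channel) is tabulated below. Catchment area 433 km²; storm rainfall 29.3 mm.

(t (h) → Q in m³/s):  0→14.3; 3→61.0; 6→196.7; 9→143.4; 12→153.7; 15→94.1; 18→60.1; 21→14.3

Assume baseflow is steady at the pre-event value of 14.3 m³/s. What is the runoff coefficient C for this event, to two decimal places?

C ≈ 0.53

ΣQ_DR = 623.2 m³/s; V = ΣQ_DR·Δt = 6.731 × 10^6 m³.
Runoff depth d = V / A = 15.54 mm.
C = d / P = 15.54 / 29.3 = 0.53.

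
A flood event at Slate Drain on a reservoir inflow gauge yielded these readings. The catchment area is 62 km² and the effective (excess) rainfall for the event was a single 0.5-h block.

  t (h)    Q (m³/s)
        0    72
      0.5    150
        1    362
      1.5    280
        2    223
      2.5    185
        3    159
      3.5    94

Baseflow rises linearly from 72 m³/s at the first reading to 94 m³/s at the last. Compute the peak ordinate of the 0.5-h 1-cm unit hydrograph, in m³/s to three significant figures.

U_p ≈ 114 m³/s

Direct runoff: 0.00, 74.86, 283.71, 198.57, 138.43, 97.29, 68.14, 0.00 m³/s; ΣQ_DR = 861.0 m³/s, peak = 283.71 m³/s.
Runoff depth d = ΣQ_DR·Δt / A = 861.0 × 1800 / (62 km²) = 25.00 mm.
The 1-cm UH is the DRH scaled by (10 mm)/d, so U_p = 283.71 × 10/25.00 = 114 m³/s.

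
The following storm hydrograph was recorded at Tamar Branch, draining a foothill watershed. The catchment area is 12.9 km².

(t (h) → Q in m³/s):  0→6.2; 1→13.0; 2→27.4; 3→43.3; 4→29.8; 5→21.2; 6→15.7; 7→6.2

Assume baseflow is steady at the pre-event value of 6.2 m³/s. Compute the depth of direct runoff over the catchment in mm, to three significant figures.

Direct runoff: 0.0, 6.8, 21.2, 37.1, 23.6, 15.0, 9.5, 0.0 m³/s; ΣQ_DR = 113.2 m³/s.
V = ΣQ_DR · Δt = 113.2 × 3600 s = 4.075 × 10^5 m³.
Over A = 12.9 km², depth = V / A = 31.6 mm.

d ≈ 31.6 mm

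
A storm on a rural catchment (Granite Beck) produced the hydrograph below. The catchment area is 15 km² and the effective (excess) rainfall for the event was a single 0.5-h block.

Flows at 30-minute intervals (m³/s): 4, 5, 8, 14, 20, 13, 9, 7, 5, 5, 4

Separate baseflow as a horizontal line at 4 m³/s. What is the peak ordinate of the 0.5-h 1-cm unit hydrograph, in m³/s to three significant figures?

U_p ≈ 26.7 m³/s

Direct runoff: 0.0, 1.0, 4.0, 10.0, 16.0, 9.0, 5.0, 3.0, 1.0, 1.0, 0.0 m³/s; ΣQ_DR = 50.00 m³/s, peak = 16.0 m³/s.
Runoff depth d = ΣQ_DR·Δt / A = 50.00 × 1800 / (15 km²) = 6.000 mm.
The 1-cm UH is the DRH scaled by (10 mm)/d, so U_p = 16.0 × 10/6.000 = 26.7 m³/s.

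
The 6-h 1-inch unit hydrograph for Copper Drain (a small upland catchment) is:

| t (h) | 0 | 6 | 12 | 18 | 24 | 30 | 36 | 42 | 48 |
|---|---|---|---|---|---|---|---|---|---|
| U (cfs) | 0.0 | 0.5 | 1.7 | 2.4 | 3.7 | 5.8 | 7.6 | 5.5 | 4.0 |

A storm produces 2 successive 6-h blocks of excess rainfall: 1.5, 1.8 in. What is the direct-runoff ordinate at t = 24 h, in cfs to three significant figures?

Q ≈ 9.87 cfs

By discrete convolution, Q_j = Σ (P_i / 1 in) · U_{j−i}.
At t = 24 h (j=4): Q = (1.5/1)·3.7 + (1.8/1)·2.4 = 9.87 cfs.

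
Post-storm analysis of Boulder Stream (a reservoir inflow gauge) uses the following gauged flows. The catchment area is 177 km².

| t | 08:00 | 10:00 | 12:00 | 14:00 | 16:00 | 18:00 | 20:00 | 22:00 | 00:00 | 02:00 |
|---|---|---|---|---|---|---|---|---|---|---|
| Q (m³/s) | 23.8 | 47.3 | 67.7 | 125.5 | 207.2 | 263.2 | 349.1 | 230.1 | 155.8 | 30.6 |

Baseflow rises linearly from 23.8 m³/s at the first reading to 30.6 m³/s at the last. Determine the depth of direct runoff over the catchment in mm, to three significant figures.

Direct runoff: 0.00, 22.74, 42.39, 99.43, 180.38, 235.62, 320.77, 201.01, 125.96, 0.00 m³/s; ΣQ_DR = 1228 m³/s.
V = ΣQ_DR · Δt = 1228 × 7200 s = 8.844 × 10^6 m³.
Over A = 177 km², depth = V / A = 50.0 mm.

d ≈ 50.0 mm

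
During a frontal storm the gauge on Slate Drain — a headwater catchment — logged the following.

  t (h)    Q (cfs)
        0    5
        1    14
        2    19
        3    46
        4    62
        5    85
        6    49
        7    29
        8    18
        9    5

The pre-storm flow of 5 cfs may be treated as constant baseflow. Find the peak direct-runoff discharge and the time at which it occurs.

Q_p = 80.0 cfs at t = 5 h

Subtracting baseflow gives direct-runoff ordinates: 0.0, 9.0, 14.0, 41.0, 57.0, 80.0, 44.0, 24.0, 13.0, 0.0 cfs.
The maximum is 80.0 cfs, occurring at the reading for t = 5 h.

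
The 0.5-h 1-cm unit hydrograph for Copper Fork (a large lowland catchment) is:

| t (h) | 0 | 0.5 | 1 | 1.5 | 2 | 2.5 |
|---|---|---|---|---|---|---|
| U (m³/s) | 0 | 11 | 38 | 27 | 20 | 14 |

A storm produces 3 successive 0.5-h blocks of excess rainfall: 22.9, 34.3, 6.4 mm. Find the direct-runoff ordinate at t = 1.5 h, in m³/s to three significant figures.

By discrete convolution, Q_j = Σ (P_i / 10 mm) · U_{j−i}.
At t = 1.5 h (j=3): Q = (22.9/10)·27 + (34.3/10)·38 + (6.4/10)·11 = 199 m³/s.

Q ≈ 199 m³/s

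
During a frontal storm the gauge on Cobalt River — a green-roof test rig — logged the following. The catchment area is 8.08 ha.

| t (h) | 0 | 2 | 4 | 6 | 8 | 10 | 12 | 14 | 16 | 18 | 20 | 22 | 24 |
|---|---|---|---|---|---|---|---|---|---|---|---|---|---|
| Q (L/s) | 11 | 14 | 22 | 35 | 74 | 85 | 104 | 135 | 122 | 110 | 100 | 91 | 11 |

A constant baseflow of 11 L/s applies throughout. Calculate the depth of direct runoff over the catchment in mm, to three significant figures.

d ≈ 68.7 mm

Direct runoff: 0.0, 3.0, 11.0, 24.0, 63.0, 74.0, 93.0, 124.0, 111.0, 99.0, 89.0, 80.0, 0.0 L/s; ΣQ_DR = 771.0 L/s.
V = ΣQ_DR · Δt = 771.0 × 7200 s = 5.551 × 10^6 L.
Over A = 8.08 ha, depth = V / A = 68.7 mm.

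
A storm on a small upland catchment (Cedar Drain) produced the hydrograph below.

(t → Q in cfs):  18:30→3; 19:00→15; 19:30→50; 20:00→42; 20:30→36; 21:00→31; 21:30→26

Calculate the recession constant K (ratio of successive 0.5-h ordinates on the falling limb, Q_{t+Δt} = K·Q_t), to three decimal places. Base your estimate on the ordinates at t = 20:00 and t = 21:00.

Using the recession-limb readings at t = 20:00 and t = 21:00: Q falls from 42 to 31 cfs over 2 intervals.
K = (Q₂/Q₁)^(1/2) = (31/42)^(1/2) = 0.859.

K ≈ 0.859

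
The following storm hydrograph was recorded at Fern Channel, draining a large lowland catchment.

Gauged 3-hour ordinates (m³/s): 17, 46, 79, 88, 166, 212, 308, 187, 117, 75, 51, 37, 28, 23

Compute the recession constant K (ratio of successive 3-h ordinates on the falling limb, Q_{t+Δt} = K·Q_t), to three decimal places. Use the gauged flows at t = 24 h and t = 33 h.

K ≈ 0.681

Using the recession-limb readings at t = 24 h and t = 33 h: Q falls from 117 to 37 m³/s over 3 intervals.
K = (Q₂/Q₁)^(1/3) = (37/117)^(1/3) = 0.681.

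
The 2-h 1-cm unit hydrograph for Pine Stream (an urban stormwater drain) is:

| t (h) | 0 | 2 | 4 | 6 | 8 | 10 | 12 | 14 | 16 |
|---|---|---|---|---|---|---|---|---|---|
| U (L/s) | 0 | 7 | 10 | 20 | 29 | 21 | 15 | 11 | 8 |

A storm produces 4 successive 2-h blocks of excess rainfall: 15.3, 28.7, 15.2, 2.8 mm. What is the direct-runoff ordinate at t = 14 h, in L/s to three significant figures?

By discrete convolution, Q_j = Σ (P_i / 10 mm) · U_{j−i}.
At t = 14 h (j=7): Q = (15.3/10)·11 + (28.7/10)·15 + (15.2/10)·21 + (2.8/10)·29 = 99.9 L/s.

Q ≈ 99.9 L/s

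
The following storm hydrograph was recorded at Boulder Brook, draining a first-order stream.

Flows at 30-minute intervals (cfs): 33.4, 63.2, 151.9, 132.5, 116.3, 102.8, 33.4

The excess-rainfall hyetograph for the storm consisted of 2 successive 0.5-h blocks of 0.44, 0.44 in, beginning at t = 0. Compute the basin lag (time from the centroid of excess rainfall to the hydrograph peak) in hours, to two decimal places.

t_L ≈ 0.50 h

Centroid of excess rainfall: t_c = Σ P_i·t̄_i / ΣP_i = 0.5000 h (block centres at 0.25, 0.75 h).
Hydrograph peak occurs at t = 1 h, so basin lag t_L = 1 − 0.5000 = 0.50 h.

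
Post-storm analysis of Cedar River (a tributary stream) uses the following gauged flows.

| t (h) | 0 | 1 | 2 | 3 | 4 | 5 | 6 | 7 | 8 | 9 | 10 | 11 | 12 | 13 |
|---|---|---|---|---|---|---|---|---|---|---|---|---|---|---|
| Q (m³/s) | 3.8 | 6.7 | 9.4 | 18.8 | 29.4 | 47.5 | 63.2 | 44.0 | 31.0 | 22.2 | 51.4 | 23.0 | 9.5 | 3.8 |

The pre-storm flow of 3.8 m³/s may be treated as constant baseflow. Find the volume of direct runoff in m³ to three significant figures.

V ≈ 1.12 × 10^6 m³

Direct-runoff ordinates (Q − Q_b): 0.0, 2.9, 5.6, 15.0, 25.6, 43.7, 59.4, 40.2, 27.2, 18.4, 47.6, 19.2, 5.7, 0.0 m³/s.
ΣQ_DR = 310.5 m³/s.
With Δt = 1 h = 3600 s, V = ΣQ_DR · Δt = 310.5 × 3600 = 1.12 × 10^6 m³.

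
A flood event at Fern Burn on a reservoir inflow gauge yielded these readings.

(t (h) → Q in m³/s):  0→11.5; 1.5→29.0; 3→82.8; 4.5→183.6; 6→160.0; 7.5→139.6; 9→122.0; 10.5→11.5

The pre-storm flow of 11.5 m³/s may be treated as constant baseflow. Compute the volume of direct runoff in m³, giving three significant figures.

V ≈ 3.50 × 10^6 m³

Direct-runoff ordinates (Q − Q_b): 0.0, 17.5, 71.3, 172.1, 148.5, 128.1, 110.5, 0.0 m³/s.
ΣQ_DR = 648.0 m³/s.
With Δt = 1.5 h = 5400 s, V = ΣQ_DR · Δt = 648.0 × 5400 = 3.50 × 10^6 m³.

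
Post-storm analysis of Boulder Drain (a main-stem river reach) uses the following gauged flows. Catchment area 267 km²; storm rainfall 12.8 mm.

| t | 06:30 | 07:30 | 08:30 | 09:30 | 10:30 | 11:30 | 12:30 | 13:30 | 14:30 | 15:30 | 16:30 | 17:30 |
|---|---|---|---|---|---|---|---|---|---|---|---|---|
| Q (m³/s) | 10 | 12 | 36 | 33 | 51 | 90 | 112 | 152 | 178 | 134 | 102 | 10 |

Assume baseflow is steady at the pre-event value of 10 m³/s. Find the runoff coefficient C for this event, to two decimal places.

ΣQ_DR = 800.0 m³/s; V = ΣQ_DR·Δt = 2.880 × 10^6 m³.
Runoff depth d = V / A = 10.79 mm.
C = d / P = 10.79 / 12.8 = 0.84.

C ≈ 0.84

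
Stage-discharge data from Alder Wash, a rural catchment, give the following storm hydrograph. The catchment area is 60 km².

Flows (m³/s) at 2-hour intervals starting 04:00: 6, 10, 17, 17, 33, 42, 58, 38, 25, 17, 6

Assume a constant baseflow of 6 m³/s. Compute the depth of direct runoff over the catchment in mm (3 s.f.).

d ≈ 24.4 mm

Direct runoff: 0.0, 4.0, 11.0, 11.0, 27.0, 36.0, 52.0, 32.0, 19.0, 11.0, 0.0 m³/s; ΣQ_DR = 203.0 m³/s.
V = ΣQ_DR · Δt = 203.0 × 7200 s = 1.462 × 10^6 m³.
Over A = 60 km², depth = V / A = 24.4 mm.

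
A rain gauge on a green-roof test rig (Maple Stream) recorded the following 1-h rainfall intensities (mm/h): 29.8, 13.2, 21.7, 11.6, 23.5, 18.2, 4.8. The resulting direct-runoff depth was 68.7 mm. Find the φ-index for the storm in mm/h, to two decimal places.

φ ≈ 8.22 mm/h

Only the 6 blocks with intensity above φ contribute runoff: 29.8, 13.2, 21.7, 11.6, 23.5, 18.2 mm/h.
Σ(I−φ)·Δt = d  ⇒  (29.8+13.2+21.7+11.6+23.5+18.2 − 6φ)·1 = 68.7
φ = (118.0 − 68.7/1) / 6 = 8.22 mm/h.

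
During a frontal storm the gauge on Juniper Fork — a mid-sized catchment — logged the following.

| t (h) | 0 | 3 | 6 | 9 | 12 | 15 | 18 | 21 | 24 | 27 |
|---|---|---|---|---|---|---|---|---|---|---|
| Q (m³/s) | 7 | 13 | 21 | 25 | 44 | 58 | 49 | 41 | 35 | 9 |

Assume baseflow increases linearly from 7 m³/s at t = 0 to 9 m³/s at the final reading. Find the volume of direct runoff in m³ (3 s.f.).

Direct-runoff ordinates (Q − Q_b): 0.00, 5.78, 13.56, 17.33, 36.11, 49.89, 40.67, 32.44, 26.22, 0.00 m³/s.
ΣQ_DR = 222.0 m³/s.
With Δt = 3 h = 10800 s, V = ΣQ_DR · Δt = 222.0 × 10800 = 2.40 × 10^6 m³.

V ≈ 2.40 × 10^6 m³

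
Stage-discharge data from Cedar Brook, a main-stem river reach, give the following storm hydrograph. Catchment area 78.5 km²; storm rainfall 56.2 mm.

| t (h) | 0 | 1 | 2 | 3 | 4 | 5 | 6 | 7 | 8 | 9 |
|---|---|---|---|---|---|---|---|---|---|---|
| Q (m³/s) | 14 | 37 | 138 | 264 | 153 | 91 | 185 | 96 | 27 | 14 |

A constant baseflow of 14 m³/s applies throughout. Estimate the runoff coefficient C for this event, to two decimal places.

ΣQ_DR = 879.0 m³/s; V = ΣQ_DR·Δt = 3.164 × 10^6 m³.
Runoff depth d = V / A = 40.31 mm.
C = d / P = 40.31 / 56.2 = 0.72.

C ≈ 0.72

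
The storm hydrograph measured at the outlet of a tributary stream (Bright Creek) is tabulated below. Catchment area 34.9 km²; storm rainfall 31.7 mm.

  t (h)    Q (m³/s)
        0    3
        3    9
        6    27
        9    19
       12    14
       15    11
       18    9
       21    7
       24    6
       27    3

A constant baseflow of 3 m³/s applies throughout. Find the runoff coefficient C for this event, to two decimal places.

ΣQ_DR = 78.00 m³/s; V = ΣQ_DR·Δt = 8.424 × 10^5 m³.
Runoff depth d = V / A = 24.14 mm.
C = d / P = 24.14 / 31.7 = 0.76.

C ≈ 0.76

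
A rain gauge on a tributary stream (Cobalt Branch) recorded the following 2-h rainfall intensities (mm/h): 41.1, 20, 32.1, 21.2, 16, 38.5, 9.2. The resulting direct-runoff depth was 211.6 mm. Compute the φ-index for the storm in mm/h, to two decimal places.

Only the 6 blocks with intensity above φ contribute runoff: 41.1, 20, 32.1, 21.2, 16, 38.5 mm/h.
Σ(I−φ)·Δt = d  ⇒  (41.1+20+32.1+21.2+16+38.5 − 6φ)·2 = 211.6
φ = (168.9 − 211.6/2) / 6 = 10.52 mm/h.

φ ≈ 10.52 mm/h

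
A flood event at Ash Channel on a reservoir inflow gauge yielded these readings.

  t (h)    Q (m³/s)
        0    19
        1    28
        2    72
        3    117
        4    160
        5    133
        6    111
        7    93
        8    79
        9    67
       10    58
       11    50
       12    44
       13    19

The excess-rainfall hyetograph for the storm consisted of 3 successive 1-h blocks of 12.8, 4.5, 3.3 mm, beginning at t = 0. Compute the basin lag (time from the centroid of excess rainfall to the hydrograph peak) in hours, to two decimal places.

Centroid of excess rainfall: t_c = Σ P_i·t̄_i / ΣP_i = 1.0388 h (block centres at 0.5, 1.5, 2.5 h).
Hydrograph peak occurs at t = 4 h, so basin lag t_L = 4 − 1.0388 = 2.96 h.

t_L ≈ 2.96 h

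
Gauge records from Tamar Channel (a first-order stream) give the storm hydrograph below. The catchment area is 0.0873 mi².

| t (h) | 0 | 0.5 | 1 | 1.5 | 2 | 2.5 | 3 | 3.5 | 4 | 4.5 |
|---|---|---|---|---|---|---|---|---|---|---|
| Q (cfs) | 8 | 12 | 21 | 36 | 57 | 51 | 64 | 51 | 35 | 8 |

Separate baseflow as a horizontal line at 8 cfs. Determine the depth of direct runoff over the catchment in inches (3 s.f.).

d ≈ 2.33 in

Direct runoff: 0.0, 4.0, 13.0, 28.0, 49.0, 43.0, 56.0, 43.0, 27.0, 0.0 cfs; ΣQ_DR = 263.0 cfs.
V = ΣQ_DR · Δt = 263.0 × 1800 s = 4.734 × 10^5 ft³.
Over A = 0.0873 mi², depth = V / A = 2.33 in.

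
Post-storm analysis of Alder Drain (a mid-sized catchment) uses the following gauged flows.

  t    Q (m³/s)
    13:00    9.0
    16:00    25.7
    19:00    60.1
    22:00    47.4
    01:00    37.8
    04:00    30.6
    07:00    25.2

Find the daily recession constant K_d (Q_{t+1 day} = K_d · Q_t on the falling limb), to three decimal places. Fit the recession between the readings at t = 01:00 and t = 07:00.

Between t = 01:00 and t = 07:00 the flow falls from 37.8 to 25.2 m³/s over 2×3 h = 6 h.
Per-interval ratio K = (25.2/37.8)^(1/2) = 0.8165; K_d = K^(24/3) = 0.198.

K_d ≈ 0.198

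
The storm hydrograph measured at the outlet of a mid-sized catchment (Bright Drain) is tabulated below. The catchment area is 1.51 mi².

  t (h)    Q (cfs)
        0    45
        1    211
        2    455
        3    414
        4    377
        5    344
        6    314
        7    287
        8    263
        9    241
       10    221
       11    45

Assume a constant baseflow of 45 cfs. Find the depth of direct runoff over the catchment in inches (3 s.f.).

Direct runoff: 0.0, 166.0, 410.0, 369.0, 332.0, 299.0, 269.0, 242.0, 218.0, 196.0, 176.0, 0.0 cfs; ΣQ_DR = 2677 cfs.
V = ΣQ_DR · Δt = 2677 × 3600 s = 9.637 × 10^6 ft³.
Over A = 1.51 mi², depth = V / A = 2.75 in.

d ≈ 2.75 in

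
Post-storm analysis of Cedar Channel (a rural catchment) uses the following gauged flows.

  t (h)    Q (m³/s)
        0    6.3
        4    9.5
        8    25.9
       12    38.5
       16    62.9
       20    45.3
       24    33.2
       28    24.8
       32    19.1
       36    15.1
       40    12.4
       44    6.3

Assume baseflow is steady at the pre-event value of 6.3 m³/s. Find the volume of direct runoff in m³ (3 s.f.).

V ≈ 3.22 × 10^6 m³

Direct-runoff ordinates (Q − Q_b): 0.0, 3.2, 19.6, 32.2, 56.6, 39.0, 26.9, 18.5, 12.8, 8.8, 6.1, 0.0 m³/s.
ΣQ_DR = 223.7 m³/s.
With Δt = 4 h = 14400 s, V = ΣQ_DR · Δt = 223.7 × 14400 = 3.22 × 10^6 m³.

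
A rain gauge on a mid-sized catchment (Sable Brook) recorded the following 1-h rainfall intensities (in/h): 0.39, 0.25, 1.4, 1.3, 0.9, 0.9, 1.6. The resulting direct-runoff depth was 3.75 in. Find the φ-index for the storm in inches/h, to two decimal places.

Only the 5 blocks with intensity above φ contribute runoff: 1.4, 1.3, 0.9, 0.9, 1.6 in/h.
Σ(I−φ)·Δt = d  ⇒  (1.4+1.3+0.9+0.9+1.6 − 5φ)·1 = 3.75
φ = (6.100 − 3.75/1) / 5 = 0.47 in/h.

φ ≈ 0.47 in/h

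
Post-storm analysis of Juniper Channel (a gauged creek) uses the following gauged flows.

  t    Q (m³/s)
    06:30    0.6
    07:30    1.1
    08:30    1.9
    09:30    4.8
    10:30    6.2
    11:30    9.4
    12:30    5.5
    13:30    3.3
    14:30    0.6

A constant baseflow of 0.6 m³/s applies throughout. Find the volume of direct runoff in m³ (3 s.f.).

Direct-runoff ordinates (Q − Q_b): 0.0, 0.5, 1.3, 4.2, 5.6, 8.8, 4.9, 2.7, 0.0 m³/s.
ΣQ_DR = 28.00 m³/s.
With Δt = 1 h = 3600 s, V = ΣQ_DR · Δt = 28.00 × 3600 = 1.01 × 10^5 m³.

V ≈ 1.01 × 10^5 m³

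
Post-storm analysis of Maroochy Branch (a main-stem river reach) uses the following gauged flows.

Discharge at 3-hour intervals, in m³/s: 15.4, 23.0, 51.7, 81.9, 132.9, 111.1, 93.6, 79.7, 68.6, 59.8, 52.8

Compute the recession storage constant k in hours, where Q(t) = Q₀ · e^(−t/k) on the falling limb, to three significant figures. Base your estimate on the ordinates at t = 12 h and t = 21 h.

k ≈ 17.6 h

On the falling limb, Q drops from 132.9 to 79.7 m³/s between t = 12 h and t = 21 h (Δt = 9 h).
k = −Δt / ln(Q₂/Q₁) = −9 / ln(79.7/132.9) = 17.6 h.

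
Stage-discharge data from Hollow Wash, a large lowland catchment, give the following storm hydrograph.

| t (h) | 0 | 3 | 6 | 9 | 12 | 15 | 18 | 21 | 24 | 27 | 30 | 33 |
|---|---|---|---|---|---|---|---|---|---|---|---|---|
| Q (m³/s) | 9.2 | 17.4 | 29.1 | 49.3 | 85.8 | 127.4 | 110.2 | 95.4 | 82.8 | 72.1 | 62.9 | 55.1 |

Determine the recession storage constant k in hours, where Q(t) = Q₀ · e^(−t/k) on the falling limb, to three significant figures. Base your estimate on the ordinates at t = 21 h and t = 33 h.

On the falling limb, Q drops from 95.4 to 55.1 m³/s between t = 21 h and t = 33 h (Δt = 12 h).
k = −Δt / ln(Q₂/Q₁) = −12 / ln(55.1/95.4) = 21.9 h.

k ≈ 21.9 h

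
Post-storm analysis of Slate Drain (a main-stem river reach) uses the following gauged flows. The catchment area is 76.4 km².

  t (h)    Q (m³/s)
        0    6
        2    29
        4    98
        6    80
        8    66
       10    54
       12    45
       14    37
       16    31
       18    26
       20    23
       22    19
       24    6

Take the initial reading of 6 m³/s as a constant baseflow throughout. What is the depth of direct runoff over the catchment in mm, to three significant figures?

d ≈ 41.7 mm

Direct runoff: 0.0, 23.0, 92.0, 74.0, 60.0, 48.0, 39.0, 31.0, 25.0, 20.0, 17.0, 13.0, 0.0 m³/s; ΣQ_DR = 442.0 m³/s.
V = ΣQ_DR · Δt = 442.0 × 7200 s = 3.182 × 10^6 m³.
Over A = 76.4 km², depth = V / A = 41.7 mm.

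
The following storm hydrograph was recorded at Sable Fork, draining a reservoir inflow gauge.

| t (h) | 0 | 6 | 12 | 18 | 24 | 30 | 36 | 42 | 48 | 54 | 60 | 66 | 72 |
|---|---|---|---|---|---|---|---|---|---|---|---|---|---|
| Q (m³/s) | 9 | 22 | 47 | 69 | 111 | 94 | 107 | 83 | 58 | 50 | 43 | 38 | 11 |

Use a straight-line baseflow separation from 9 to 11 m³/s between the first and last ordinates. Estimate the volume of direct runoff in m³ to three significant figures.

V ≈ 1.32 × 10^7 m³

Direct-runoff ordinates (Q − Q_b): 0.00, 12.83, 37.67, 59.50, 101.33, 84.17, 97.00, 72.83, 47.67, 39.50, 32.33, 27.17, 0.00 m³/s.
ΣQ_DR = 612.0 m³/s.
With Δt = 6 h = 21600 s, V = ΣQ_DR · Δt = 612.0 × 21600 = 1.32 × 10^7 m³.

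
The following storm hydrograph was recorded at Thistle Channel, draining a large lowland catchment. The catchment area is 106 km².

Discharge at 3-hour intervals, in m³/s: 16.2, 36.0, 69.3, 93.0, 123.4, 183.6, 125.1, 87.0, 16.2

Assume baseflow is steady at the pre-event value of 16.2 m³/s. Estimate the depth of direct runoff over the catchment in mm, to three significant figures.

d ≈ 61.5 mm

Direct runoff: 0.0, 19.8, 53.1, 76.8, 107.2, 167.4, 108.9, 70.8, 0.0 m³/s; ΣQ_DR = 604.0 m³/s.
V = ΣQ_DR · Δt = 604.0 × 10800 s = 6.523 × 10^6 m³.
Over A = 106 km², depth = V / A = 61.5 mm.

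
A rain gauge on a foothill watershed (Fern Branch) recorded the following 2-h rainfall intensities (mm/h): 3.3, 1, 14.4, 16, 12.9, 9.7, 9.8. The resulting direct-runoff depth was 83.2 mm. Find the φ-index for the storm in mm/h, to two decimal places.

Only the 5 blocks with intensity above φ contribute runoff: 14.4, 16, 12.9, 9.7, 9.8 mm/h.
Σ(I−φ)·Δt = d  ⇒  (14.4+16+12.9+9.7+9.8 − 5φ)·2 = 83.2
φ = (62.80 − 83.2/2) / 5 = 4.24 mm/h.

φ ≈ 4.24 mm/h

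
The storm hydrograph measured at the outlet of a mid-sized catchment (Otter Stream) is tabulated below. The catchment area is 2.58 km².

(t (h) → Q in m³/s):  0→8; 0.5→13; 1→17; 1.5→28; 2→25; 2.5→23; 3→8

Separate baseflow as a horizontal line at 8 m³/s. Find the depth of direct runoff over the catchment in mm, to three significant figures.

d ≈ 46.0 mm

Direct runoff: 0.0, 5.0, 9.0, 20.0, 17.0, 15.0, 0.0 m³/s; ΣQ_DR = 66.00 m³/s.
V = ΣQ_DR · Δt = 66.00 × 1800 s = 1.188 × 10^5 m³.
Over A = 2.58 km², depth = V / A = 46.0 mm.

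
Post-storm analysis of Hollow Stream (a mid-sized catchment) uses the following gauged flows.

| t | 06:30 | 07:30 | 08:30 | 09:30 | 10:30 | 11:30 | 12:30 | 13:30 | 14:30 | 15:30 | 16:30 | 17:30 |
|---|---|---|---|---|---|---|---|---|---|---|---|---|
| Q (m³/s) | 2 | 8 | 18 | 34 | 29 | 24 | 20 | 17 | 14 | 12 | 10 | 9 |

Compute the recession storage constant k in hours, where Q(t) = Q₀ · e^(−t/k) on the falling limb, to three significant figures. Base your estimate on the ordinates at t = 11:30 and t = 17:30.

k ≈ 6.12 h

On the falling limb, Q drops from 24 to 9 m³/s between t = 11:30 and t = 17:30 (Δt = 6 h).
k = −Δt / ln(Q₂/Q₁) = −6 / ln(9/24) = 6.12 h.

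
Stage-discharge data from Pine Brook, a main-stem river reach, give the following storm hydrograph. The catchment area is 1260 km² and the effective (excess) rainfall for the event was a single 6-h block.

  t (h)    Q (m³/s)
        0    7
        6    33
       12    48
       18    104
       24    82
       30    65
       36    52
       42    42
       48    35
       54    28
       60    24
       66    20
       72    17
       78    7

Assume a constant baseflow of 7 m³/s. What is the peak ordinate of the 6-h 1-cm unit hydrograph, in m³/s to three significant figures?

U_p ≈ 121 m³/s

Direct runoff: 0.0, 26.0, 41.0, 97.0, 75.0, 58.0, 45.0, 35.0, 28.0, 21.0, 17.0, 13.0, 10.0, 0.0 m³/s; ΣQ_DR = 466.0 m³/s, peak = 97.0 m³/s.
Runoff depth d = ΣQ_DR·Δt / A = 466.0 × 21600 / (1260 km²) = 7.989 mm.
The 1-cm UH is the DRH scaled by (10 mm)/d, so U_p = 97.0 × 10/7.989 = 121 m³/s.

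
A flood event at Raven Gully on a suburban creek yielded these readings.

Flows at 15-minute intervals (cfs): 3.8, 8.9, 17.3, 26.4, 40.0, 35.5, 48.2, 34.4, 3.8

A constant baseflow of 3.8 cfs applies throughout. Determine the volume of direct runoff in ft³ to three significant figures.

Direct-runoff ordinates (Q − Q_b): 0.0, 5.1, 13.5, 22.6, 36.2, 31.7, 44.4, 30.6, 0.0 cfs.
ΣQ_DR = 184.1 cfs.
With Δt = 0.25 h = 900 s, V = ΣQ_DR · Δt = 184.1 × 900 = 1.66 × 10^5 ft³.

V ≈ 1.66 × 10^5 ft³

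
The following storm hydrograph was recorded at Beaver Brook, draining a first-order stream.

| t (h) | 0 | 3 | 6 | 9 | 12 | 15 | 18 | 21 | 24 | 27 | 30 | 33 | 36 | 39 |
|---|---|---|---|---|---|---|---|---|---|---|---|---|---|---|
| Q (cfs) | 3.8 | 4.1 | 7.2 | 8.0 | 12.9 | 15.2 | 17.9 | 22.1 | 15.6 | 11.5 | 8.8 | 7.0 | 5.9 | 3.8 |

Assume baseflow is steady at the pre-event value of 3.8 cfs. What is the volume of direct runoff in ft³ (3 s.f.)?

V ≈ 9.78 × 10^5 ft³

Direct-runoff ordinates (Q − Q_b): 0.0, 0.3, 3.4, 4.2, 9.1, 11.4, 14.1, 18.3, 11.8, 7.7, 5.0, 3.2, 2.1, 0.0 cfs.
ΣQ_DR = 90.60 cfs.
With Δt = 3 h = 10800 s, V = ΣQ_DR · Δt = 90.60 × 10800 = 9.78 × 10^5 ft³.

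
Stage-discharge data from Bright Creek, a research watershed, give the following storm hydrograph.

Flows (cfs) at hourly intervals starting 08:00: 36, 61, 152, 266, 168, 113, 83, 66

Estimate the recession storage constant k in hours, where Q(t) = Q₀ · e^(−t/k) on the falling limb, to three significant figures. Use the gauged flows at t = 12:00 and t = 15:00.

k ≈ 3.21 h

On the falling limb, Q drops from 168 to 66 cfs between t = 12:00 and t = 15:00 (Δt = 3 h).
k = −Δt / ln(Q₂/Q₁) = −3 / ln(66/168) = 3.21 h.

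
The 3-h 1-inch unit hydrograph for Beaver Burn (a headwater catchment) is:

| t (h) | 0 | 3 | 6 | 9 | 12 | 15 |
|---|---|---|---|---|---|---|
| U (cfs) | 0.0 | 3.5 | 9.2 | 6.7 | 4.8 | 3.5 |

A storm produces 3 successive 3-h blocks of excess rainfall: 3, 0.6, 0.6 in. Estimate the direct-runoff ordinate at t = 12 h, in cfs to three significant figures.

Q ≈ 23.9 cfs

By discrete convolution, Q_j = Σ (P_i / 1 in) · U_{j−i}.
At t = 12 h (j=4): Q = (3/1)·4.8 + (0.6/1)·6.7 + (0.6/1)·9.2 = 23.9 cfs.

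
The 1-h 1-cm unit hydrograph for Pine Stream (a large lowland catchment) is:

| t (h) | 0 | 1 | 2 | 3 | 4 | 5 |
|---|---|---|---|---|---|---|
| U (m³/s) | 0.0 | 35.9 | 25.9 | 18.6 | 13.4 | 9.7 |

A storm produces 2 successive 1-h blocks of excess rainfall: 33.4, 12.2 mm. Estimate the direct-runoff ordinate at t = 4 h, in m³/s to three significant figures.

Q ≈ 67.4 m³/s

By discrete convolution, Q_j = Σ (P_i / 10 mm) · U_{j−i}.
At t = 4 h (j=4): Q = (33.4/10)·13.4 + (12.2/10)·18.6 = 67.4 m³/s.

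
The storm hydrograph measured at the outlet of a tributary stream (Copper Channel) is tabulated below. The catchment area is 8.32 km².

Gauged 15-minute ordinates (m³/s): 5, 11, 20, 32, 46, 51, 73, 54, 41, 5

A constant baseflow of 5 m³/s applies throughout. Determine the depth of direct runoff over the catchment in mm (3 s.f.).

Direct runoff: 0.0, 6.0, 15.0, 27.0, 41.0, 46.0, 68.0, 49.0, 36.0, 0.0 m³/s; ΣQ_DR = 288.0 m³/s.
V = ΣQ_DR · Δt = 288.0 × 900 s = 2.592 × 10^5 m³.
Over A = 8.32 km², depth = V / A = 31.2 mm.

d ≈ 31.2 mm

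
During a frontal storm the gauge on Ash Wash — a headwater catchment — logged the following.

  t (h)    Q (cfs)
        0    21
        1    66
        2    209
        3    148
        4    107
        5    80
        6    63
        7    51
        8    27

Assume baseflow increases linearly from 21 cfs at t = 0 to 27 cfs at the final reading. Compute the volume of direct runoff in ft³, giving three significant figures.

Direct-runoff ordinates (Q − Q_b): 0.00, 44.25, 186.50, 124.75, 83.00, 55.25, 37.50, 24.75, 0.00 cfs.
ΣQ_DR = 556.0 cfs.
With Δt = 1 h = 3600 s, V = ΣQ_DR · Δt = 556.0 × 3600 = 2.00 × 10^6 ft³.

V ≈ 2.00 × 10^6 ft³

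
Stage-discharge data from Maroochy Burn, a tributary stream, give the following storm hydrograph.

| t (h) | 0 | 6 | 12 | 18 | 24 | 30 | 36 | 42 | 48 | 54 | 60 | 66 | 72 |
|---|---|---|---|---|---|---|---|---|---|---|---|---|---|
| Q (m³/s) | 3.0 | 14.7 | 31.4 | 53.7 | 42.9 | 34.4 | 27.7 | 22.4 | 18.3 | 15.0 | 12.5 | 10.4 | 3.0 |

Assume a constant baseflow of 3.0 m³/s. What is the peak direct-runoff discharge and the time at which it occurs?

Subtracting baseflow gives direct-runoff ordinates: 0.0, 11.7, 28.4, 50.7, 39.9, 31.4, 24.7, 19.4, 15.3, 12.0, 9.5, 7.4, 0.0 m³/s.
The maximum is 50.7 m³/s, occurring at the reading for t = 18 h.

Q_p = 50.7 m³/s at t = 18 h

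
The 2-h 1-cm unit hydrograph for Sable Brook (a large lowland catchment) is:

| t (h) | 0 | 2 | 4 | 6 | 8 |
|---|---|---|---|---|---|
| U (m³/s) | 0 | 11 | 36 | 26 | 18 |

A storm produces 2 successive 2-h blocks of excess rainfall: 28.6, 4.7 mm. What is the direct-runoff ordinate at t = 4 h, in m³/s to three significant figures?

By discrete convolution, Q_j = Σ (P_i / 10 mm) · U_{j−i}.
At t = 4 h (j=2): Q = (28.6/10)·36 + (4.7/10)·11 = 108 m³/s.

Q ≈ 108 m³/s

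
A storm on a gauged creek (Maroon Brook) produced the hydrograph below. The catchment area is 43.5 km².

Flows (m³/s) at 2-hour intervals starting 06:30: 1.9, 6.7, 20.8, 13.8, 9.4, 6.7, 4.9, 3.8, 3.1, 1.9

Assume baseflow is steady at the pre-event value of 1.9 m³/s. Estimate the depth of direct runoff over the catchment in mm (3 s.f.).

Direct runoff: 0.0, 4.8, 18.9, 11.9, 7.5, 4.8, 3.0, 1.9, 1.2, 0.0 m³/s; ΣQ_DR = 54.00 m³/s.
V = ΣQ_DR · Δt = 54.00 × 7200 s = 3.888 × 10^5 m³.
Over A = 43.5 km², depth = V / A = 8.94 mm.

d ≈ 8.94 mm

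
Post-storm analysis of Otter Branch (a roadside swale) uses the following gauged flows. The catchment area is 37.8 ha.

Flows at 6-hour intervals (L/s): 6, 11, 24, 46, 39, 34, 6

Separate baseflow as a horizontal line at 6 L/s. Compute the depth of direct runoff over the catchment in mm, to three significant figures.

Direct runoff: 0.0, 5.0, 18.0, 40.0, 33.0, 28.0, 0.0 L/s; ΣQ_DR = 124.0 L/s.
V = ΣQ_DR · Δt = 124.0 × 21600 s = 2.678 × 10^6 L.
Over A = 37.8 ha, depth = V / A = 7.09 mm.

d ≈ 7.09 mm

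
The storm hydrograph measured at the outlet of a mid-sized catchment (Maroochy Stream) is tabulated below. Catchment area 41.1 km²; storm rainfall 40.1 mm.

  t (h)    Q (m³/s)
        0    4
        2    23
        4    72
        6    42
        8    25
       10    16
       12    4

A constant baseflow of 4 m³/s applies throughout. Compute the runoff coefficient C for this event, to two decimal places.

C ≈ 0.69

ΣQ_DR = 158.0 m³/s; V = ΣQ_DR·Δt = 1.138 × 10^6 m³.
Runoff depth d = V / A = 27.68 mm.
C = d / P = 27.68 / 40.1 = 0.69.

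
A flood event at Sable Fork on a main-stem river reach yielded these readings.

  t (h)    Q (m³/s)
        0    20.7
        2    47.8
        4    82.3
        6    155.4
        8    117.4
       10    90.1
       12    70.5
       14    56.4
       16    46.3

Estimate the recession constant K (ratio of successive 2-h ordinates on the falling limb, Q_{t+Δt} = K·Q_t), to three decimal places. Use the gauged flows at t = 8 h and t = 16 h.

Using the recession-limb readings at t = 8 h and t = 16 h: Q falls from 117.4 to 46.3 m³/s over 4 intervals.
K = (Q₂/Q₁)^(1/4) = (46.3/117.4)^(1/4) = 0.792.

K ≈ 0.792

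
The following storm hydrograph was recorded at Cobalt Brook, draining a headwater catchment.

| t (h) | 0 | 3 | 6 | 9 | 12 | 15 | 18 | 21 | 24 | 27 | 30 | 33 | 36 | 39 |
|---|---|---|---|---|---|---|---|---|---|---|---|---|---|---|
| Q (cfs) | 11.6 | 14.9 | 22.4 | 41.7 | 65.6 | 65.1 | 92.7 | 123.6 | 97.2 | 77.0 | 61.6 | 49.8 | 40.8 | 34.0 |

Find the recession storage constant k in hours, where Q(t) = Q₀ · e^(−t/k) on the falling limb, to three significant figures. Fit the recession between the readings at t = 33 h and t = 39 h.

On the falling limb, Q drops from 49.8 to 34.0 cfs between t = 33 h and t = 39 h (Δt = 6 h).
k = −Δt / ln(Q₂/Q₁) = −6 / ln(34.0/49.8) = 15.7 h.

k ≈ 15.7 h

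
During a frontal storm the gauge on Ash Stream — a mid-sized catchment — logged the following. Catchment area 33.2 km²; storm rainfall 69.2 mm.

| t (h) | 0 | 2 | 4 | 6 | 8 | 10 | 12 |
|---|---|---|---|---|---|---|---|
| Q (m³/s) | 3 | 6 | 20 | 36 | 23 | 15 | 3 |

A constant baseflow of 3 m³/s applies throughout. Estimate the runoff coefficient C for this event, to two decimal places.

ΣQ_DR = 85.00 m³/s; V = ΣQ_DR·Δt = 6.120 × 10^5 m³.
Runoff depth d = V / A = 18.43 mm.
C = d / P = 18.43 / 69.2 = 0.27.

C ≈ 0.27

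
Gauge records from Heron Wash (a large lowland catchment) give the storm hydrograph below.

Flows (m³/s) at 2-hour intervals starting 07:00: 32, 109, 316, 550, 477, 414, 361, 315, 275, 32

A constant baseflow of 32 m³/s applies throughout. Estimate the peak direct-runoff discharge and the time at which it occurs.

Subtracting baseflow gives direct-runoff ordinates: 0.0, 77.0, 284.0, 518.0, 445.0, 382.0, 329.0, 283.0, 243.0, 0.0 m³/s.
The maximum is 518.0 m³/s, occurring at the reading for t = 13:00.

Q_p = 518.0 m³/s at t = 13:00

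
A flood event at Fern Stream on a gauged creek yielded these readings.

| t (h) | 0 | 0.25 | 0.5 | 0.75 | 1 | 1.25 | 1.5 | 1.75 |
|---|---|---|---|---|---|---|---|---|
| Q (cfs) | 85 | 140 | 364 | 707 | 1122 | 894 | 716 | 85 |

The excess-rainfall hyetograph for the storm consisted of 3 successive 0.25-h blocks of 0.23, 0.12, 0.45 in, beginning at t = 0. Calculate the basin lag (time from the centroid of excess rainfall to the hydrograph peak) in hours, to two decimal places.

t_L ≈ 0.56 h

Centroid of excess rainfall: t_c = Σ P_i·t̄_i / ΣP_i = 0.4437 h (block centres at 0.125, 0.375, 0.625 h).
Hydrograph peak occurs at t = 1 h, so basin lag t_L = 1 − 0.4437 = 0.56 h.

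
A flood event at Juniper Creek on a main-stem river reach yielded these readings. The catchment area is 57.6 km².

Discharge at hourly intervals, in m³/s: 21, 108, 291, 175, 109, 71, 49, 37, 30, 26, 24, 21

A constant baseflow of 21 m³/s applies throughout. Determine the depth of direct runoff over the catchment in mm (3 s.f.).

d ≈ 44.4 mm

Direct runoff: 0.0, 87.0, 270.0, 154.0, 88.0, 50.0, 28.0, 16.0, 9.0, 5.0, 3.0, 0.0 m³/s; ΣQ_DR = 710.0 m³/s.
V = ΣQ_DR · Δt = 710.0 × 3600 s = 2.556 × 10^6 m³.
Over A = 57.6 km², depth = V / A = 44.4 mm.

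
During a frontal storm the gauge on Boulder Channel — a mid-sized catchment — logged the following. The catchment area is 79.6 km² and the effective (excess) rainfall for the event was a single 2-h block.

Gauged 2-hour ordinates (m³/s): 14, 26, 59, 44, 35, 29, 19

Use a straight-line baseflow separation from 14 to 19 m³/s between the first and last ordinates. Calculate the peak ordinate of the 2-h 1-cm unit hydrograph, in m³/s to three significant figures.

U_p ≈ 43.4 m³/s

Direct runoff: 0.00, 11.17, 43.33, 27.50, 17.67, 10.83, 0.00 m³/s; ΣQ_DR = 110.5 m³/s, peak = 43.33 m³/s.
Runoff depth d = ΣQ_DR·Δt / A = 110.5 × 7200 / (79.6 km²) = 9.995 mm.
The 1-cm UH is the DRH scaled by (10 mm)/d, so U_p = 43.33 × 10/9.995 = 43.4 m³/s.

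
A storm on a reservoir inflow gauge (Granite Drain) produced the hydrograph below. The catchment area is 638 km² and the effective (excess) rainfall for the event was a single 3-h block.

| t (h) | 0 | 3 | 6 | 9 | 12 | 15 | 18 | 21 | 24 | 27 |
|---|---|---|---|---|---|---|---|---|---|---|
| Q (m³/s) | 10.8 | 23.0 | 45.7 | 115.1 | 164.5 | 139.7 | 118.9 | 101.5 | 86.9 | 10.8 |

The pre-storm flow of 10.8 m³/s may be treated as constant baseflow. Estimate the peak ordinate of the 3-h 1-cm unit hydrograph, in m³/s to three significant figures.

U_p ≈ 128 m³/s

Direct runoff: 0.0, 12.2, 34.9, 104.3, 153.7, 128.9, 108.1, 90.7, 76.1, 0.0 m³/s; ΣQ_DR = 708.9 m³/s, peak = 153.7 m³/s.
Runoff depth d = ΣQ_DR·Δt / A = 708.9 × 10800 / (638 km²) = 12.00 mm.
The 1-cm UH is the DRH scaled by (10 mm)/d, so U_p = 153.7 × 10/12.00 = 128 m³/s.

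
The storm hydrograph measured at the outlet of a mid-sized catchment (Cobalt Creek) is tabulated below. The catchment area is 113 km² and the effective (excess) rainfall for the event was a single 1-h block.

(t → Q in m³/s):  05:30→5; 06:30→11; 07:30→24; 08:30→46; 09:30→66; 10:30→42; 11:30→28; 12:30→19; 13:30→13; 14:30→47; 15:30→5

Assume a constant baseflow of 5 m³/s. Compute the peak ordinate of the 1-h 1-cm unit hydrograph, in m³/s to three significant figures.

U_p ≈ 76.3 m³/s

Direct runoff: 0.0, 6.0, 19.0, 41.0, 61.0, 37.0, 23.0, 14.0, 8.0, 42.0, 0.0 m³/s; ΣQ_DR = 251.0 m³/s, peak = 61.0 m³/s.
Runoff depth d = ΣQ_DR·Δt / A = 251.0 × 3600 / (113 km²) = 7.996 mm.
The 1-cm UH is the DRH scaled by (10 mm)/d, so U_p = 61.0 × 10/7.996 = 76.3 m³/s.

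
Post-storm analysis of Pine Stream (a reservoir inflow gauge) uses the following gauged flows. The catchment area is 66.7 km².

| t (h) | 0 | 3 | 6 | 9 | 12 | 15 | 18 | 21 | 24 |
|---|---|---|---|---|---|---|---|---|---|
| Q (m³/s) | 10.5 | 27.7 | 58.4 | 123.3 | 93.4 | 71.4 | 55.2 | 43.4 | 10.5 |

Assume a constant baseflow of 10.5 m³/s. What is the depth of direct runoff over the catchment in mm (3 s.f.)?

Direct runoff: 0.0, 17.2, 47.9, 112.8, 82.9, 60.9, 44.7, 32.9, 0.0 m³/s; ΣQ_DR = 399.3 m³/s.
V = ΣQ_DR · Δt = 399.3 × 10800 s = 4.312 × 10^6 m³.
Over A = 66.7 km², depth = V / A = 64.7 mm.

d ≈ 64.7 mm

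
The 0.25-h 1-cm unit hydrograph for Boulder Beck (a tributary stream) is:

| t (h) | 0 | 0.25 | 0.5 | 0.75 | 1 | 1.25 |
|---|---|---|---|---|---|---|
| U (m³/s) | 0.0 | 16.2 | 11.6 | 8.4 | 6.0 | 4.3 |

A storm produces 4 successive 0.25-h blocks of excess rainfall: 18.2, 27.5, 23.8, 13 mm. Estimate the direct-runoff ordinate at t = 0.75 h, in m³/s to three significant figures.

By discrete convolution, Q_j = Σ (P_i / 10 mm) · U_{j−i}.
At t = 0.75 h (j=3): Q = (18.2/10)·8.4 + (27.5/10)·11.6 + (23.8/10)·16.2 + (13/10)·0.0 = 85.7 m³/s.

Q ≈ 85.7 m³/s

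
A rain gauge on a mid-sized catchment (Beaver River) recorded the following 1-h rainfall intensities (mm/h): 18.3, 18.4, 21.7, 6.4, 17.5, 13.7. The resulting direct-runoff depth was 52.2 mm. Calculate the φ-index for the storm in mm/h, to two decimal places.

Only the 5 blocks with intensity above φ contribute runoff: 18.3, 18.4, 21.7, 17.5, 13.7 mm/h.
Σ(I−φ)·Δt = d  ⇒  (18.3+18.4+21.7+17.5+13.7 − 5φ)·1 = 52.2
φ = (89.60 − 52.2/1) / 5 = 7.48 mm/h.

φ ≈ 7.48 mm/h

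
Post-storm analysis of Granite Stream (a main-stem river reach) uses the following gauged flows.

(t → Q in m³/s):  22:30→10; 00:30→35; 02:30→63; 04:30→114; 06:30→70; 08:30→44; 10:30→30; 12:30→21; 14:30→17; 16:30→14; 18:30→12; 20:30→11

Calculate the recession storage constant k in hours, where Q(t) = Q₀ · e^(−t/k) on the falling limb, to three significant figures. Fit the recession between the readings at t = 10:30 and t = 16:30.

On the falling limb, Q drops from 30 to 14 m³/s between t = 10:30 and t = 16:30 (Δt = 6 h).
k = −Δt / ln(Q₂/Q₁) = −6 / ln(14/30) = 7.87 h.

k ≈ 7.87 h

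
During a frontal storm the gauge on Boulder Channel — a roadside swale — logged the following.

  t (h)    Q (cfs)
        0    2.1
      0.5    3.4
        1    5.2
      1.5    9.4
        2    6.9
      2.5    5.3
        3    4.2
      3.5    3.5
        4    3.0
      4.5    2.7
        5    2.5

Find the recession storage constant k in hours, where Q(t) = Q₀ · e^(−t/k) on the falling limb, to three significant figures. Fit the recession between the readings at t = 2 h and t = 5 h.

k ≈ 2.95 h

On the falling limb, Q drops from 6.9 to 2.5 cfs between t = 2 h and t = 5 h (Δt = 3 h).
k = −Δt / ln(Q₂/Q₁) = −3 / ln(2.5/6.9) = 2.95 h.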